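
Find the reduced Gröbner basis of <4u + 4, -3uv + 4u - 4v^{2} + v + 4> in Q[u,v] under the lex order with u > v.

f_1 = 4u + 4, LT = u.
f_2 = -3uv + 4u - 4v^{2} + v + 4, LT = uv.

S(f_1,f_2): lcm = uv. S = \tfrac{4}{3}u - \tfrac{4}{3}v^{2} + \tfrac{4}{3}v + \tfrac{4}{3}.
  leading term u: subtract (\tfrac{1}{3})·f_1 from \tfrac{4}{3}u - \tfrac{4}{3}v^{2} + \tfrac{4}{3}v + \tfrac{4}{3} → -\tfrac{4}{3}v^{2} + \tfrac{4}{3}v
  leading term v^{2}: no divisor's leading term divides it; move -\tfrac{4}{3}v^{2} to the remainder.
  leading term v: no divisor's leading term divides it; move \tfrac{4}{3}v to the remainder.
  remainder -\tfrac{4}{3}v^{2} + \tfrac{4}{3}v ≠ 0; add g_3 = -\tfrac{4}{3}v^{2} + \tfrac{4}{3}v to the basis.

The other S-polynomials (S(f_1,g_3), S(f_2,g_3)) all reduce to 0 modulo the current basis, so we have a Gröbner basis.
Inter-reduce: drop elements whose leading term is divisible by another's, tail-reduce, and make monic.

G = {u + 1, v^{2} - v}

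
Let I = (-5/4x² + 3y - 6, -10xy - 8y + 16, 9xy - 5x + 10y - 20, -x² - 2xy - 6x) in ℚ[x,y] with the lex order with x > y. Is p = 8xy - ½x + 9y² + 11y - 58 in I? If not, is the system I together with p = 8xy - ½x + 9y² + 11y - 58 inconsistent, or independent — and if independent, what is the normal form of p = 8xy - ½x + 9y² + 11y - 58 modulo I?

First compute the reduced Gröbner basis of I by Buchberger's algorithm.
f_1 = -5/4x² + 3y - 6, LT = x².
f_2 = -10xy - 8y + 16, LT = xy.
f_3 = 9xy - 5x + 10y - 20, LT = xy.
f_4 = -x² - 2xy - 6x, LT = x².

S(f_1,f_2): lcm = x²y. S = -⅘xy + 8/5x - 12/5y² + 24/5y.
  leading term xy: subtract (2/25)·f_2 from -⅘xy + 8/5x - 12/5y² + 24/5y → 8/5x - 12/5y² + 136/25y - 32/25
  leading term x: no divisor's leading term divides it; move 8/5x to the remainder.
  leading term y²: no divisor's leading term divides it; move -12/5y² to the remainder.
  leading term y: no divisor's leading term divides it; move 136/25y to the remainder.
  leading term 1: no divisor's leading term divides it; move -32/25 to the remainder.
  remainder 8/5x - 12/5y² + 136/25y - 32/25 ≠ 0; add h_5 = 8/5x - 12/5y² + 136/25y - 32/25 to the basis.

S(f_1,f_3): lcm = x²y. S = 5/9x² - 10/9xy + 20/9x - 12/5y² + 24/5y.
  leading term x²: subtract (-4/9)·f_1 from 5/9x² - 10/9xy + 20/9x - 12/5y² + 24/5y → -10/9xy + 20/9x - 12/5y² + 92/15y - 8/3
  leading term xy: subtract (1/9)·f_2 from -10/9xy + 20/9x - 12/5y² + 92/15y - 8/3 → 20/9x - 12/5y² + 316/45y - 40/9
  leading term x: subtract (25/18)·h_5 from 20/9x - 12/5y² + 316/45y - 40/9 → 14/15y² - 8/15y - 8/3
  leading term y²: no divisor's leading term divides it; move 14/15y² to the remainder.
  leading term y: no divisor's leading term divides it; move -8/15y to the remainder.
  leading term 1: no divisor's leading term divides it; move -8/3 to the remainder.
  remainder 14/15y² - 8/15y - 8/3 ≠ 0; add h_6 = 14/15y² - 8/15y - 8/3 to the basis.

S(f_1,f_4): lcm = x². S = -2xy - 6x - 12/5y + 24/5.
  leading term xy: subtract (⅕)·f_2 from -2xy - 6x - 12/5y + 24/5 → -6x - ⅘y + 8/5
  leading term x: subtract (-15/4)·h_5 from -6x - ⅘y + 8/5 → -9y² + 98/5y - 16/5
  leading term y²: subtract (-135/14)·h_6 from -9y² + 98/5y - 16/5 → 506/35y - 1012/35
  leading term y: no divisor's leading term divides it; move 506/35y to the remainder.
  leading term 1: no divisor's leading term divides it; move -1012/35 to the remainder.
  remainder 506/35y - 1012/35 ≠ 0; add h_7 = 506/35y - 1012/35 to the basis.

The other S-polynomials (S(f_2,f_3), S(f_2,f_4), S(f_3,f_4), S(f_1,h_5), S(f_2,h_5), S(f_3,h_5), S(f_4,h_5), S(f_1,h_6), S(f_2,h_6), S(f_3,h_6), S(f_4,h_6), S(h_5,h_6), S(f_1,h_7), S(f_2,h_7), S(f_3,h_7), S(f_4,h_7), S(h_5,h_7), S(h_6,h_7)) all reduce to 0 modulo the current basis, so we have a Gröbner basis.
Inter-reduce: drop elements whose leading term is divisible by another's, tail-reduce, and make monic.
Reduced Gröbner basis: {x, y - 2}.
Label its elements g_1 = x, g_2 = y - 2.

Reduce p = 8xy - ½x + 9y² + 11y - 58 modulo G:
  leading term xy: subtract (8y)·g_1 from 8xy - ½x + 9y² + 11y - 58 → -½x + 9y² + 11y - 58
  leading term x: subtract (-½)·g_1 from -½x + 9y² + 11y - 58 → 9y² + 11y - 58
  leading term y²: subtract (9y)·g_2 from 9y² + 11y - 58 → 29y - 58
  leading term y: subtract (29)·g_2 from 29y - 58 → 0
  normal form = 0.
Since the normal form is 0, p ∈ I.

Ideal membership is decidable via reduction modulo a Gröbner basis.

8xy - ½x + 9y² + 11y - 58 lies in I (it reduces to 0).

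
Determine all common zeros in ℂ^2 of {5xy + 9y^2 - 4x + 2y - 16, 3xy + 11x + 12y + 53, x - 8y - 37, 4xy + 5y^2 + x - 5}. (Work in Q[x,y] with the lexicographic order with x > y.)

Compute a lex Gröbner basis by Buchberger's algorithm.
f_1 = 5xy - 4x + 9y^2 + 2y - 16, LT = xy.
f_2 = 3xy + 11x + 12y + 53, LT = xy.
f_3 = x - 8y - 37, LT = x.
f_4 = 4xy + x + 5y^2 - 5, LT = xy.

S(f_1,f_2): lcm = xy. S = -67/15x + 9/5y^2 - 18/5y - 313/15.
  leading term x: subtract (-67/15)·f_3 from -67/15x + 9/5y^2 - 18/5y - 313/15 → 9/5y^2 - 118/3y - 2792/15
  leading term y^2: no divisor's leading term divides it; move 9/5y^2 to the remainder.
  leading term y: no divisor's leading term divides it; move -118/3y to the remainder.
  leading term 1: no divisor's leading term divides it; move -2792/15 to the remainder.
  remainder 9/5y^2 - 118/3y - 2792/15 ≠ 0; add h_5 = 9/5y^2 - 118/3y - 2792/15 to the basis.

S(f_1,f_3): lcm = xy. S = -4/5x + 49/5y^2 + 187/5y - 16/5.
  leading term x: subtract (-4/5)·f_3 from -4/5x + 49/5y^2 + 187/5y - 16/5 → 49/5y^2 + 31y - 164/5
  leading term y^2: subtract (49/9)·h_5 from 49/5y^2 + 31y - 164/5 → 6619/27y + 26476/27
  leading term y: no divisor's leading term divides it; move 6619/27y to the remainder.
  leading term 1: no divisor's leading term divides it; move 26476/27 to the remainder.
  remainder 6619/27y + 26476/27 ≠ 0; add h_6 = 6619/27y + 26476/27 to the basis.

S(f_1,f_4): lcm = xy. S = -21/20x + 11/20y^2 + 2/5y - 39/20.
  leading term x: subtract (-21/20)·f_3 from -21/20x + 11/20y^2 + 2/5y - 39/20 → 11/20y^2 - 8y - 204/5
  leading term y^2: subtract (11/36)·h_5 from 11/20y^2 - 8y - 204/5 → 217/54y + 434/27
  leading term y: subtract (217/13238)·h_6 from 217/54y + 434/27 → 0
  remainder 0.

S(f_2,f_3): lcm = xy. S = 11/3x + 8y^2 + 41y + 53/3.
  leading term x: subtract (11/3)·f_3 from 11/3x + 8y^2 + 41y + 53/3 → 8y^2 + 211/3y + 460/3
  leading term y^2: subtract (40/9)·h_5 from 8y^2 + 211/3y + 460/3 → 6619/27y + 26476/27
  leading term y: subtract (1)·h_6 from 6619/27y + 26476/27 → 0
  remainder 0.

S(f_2,f_4): lcm = xy. S = 41/12x - 5/4y^2 + 4y + 227/12.
  leading term x: subtract (41/12)·f_3 from 41/12x - 5/4y^2 + 4y + 227/12 → -5/4y^2 + 94/3y + 436/3
  leading term y^2: subtract (-25/36)·h_5 from -5/4y^2 + 94/3y + 436/3 → 217/54y + 434/27
  leading term y: subtract (217/13238)·h_6 from 217/54y + 434/27 → 0
  remainder 0.

S(f_3,f_4): lcm = xy. S = -1/4x - 37/4y^2 - 37y + 5/4.
  leading term x: subtract (-1/4)·f_3 from -1/4x - 37/4y^2 - 37y + 5/4 → -37/4y^2 - 39y - 8
  leading term y^2: subtract (-185/36)·h_5 from -37/4y^2 - 39y - 8 → -13021/54y - 26042/27
  leading term y: subtract (-13021/13238)·h_6 from -13021/54y - 26042/27 → 0
  remainder 0.

S(f_1,h_5): lcm = xy^2. S = 2842/135xy + 2792/27x + 9/5y^3 + 2/5y^2 - 16/5y.
  leading term xy: subtract (2842/675)·f_1 from 2842/135xy + 2792/27x + 9/5y^3 + 2/5y^2 - 16/5y → 27056/225x + 9/5y^3 - 2812/75y^2 - 7844/675y + 45472/675
  leading term x: subtract (27056/225)·f_3 from 27056/225x + 9/5y^3 - 2812/75y^2 - 7844/675y + 45472/675 → 9/5y^3 - 2812/75y^2 + 25660/27y + 3048688/675
  leading term y^3: subtract (y)·h_5 from 9/5y^3 - 2812/75y^2 + 25660/27y + 3048688/675 → 46/25y^2 + 153428/135y + 3048688/675
  leading term y^2: subtract (46/45)·h_5 from 46/25y^2 + 153428/135y + 3048688/675 → 52952/45y + 211808/45
  leading term y: subtract (24/5)·h_6 from 52952/45y + 211808/45 → 0
  remainder 0.

S(f_2,h_5): lcm = xy^2. S = 689/27xy + 2792/27x + 4y^2 + 53/3y.
  leading term xy: subtract (689/135)·f_1 from 689/27xy + 2792/27x + 4y^2 + 53/3y → 5572/45x - 629/15y^2 + 1007/135y + 11024/135
  leading term x: subtract (5572/45)·f_3 from 5572/45x - 629/15y^2 + 1007/135y + 11024/135 → -629/15y^2 + 26947/27y + 629516/135
  leading term y^2: subtract (-629/27)·h_5 from -629/15y^2 + 26947/27y + 629516/135 → 6619/81y + 26476/81
  leading term y: subtract (1/3)·h_6 from 6619/81y + 26476/81 → 0
  remainder 0.

S(f_3,h_5): leading monomials are coprime, so the S-polynomial reduces to 0 (Buchberger's first criterion).
S(f_4,h_5): lcm = xy^2. S = 2387/108xy + 2792/27x + 5/4y^3 - 5/4y.
  leading term xy: subtract (2387/540)·f_1 from 2387/108xy + 2792/27x + 5/4y^3 - 5/4y → 5449/45x + 5/4y^3 - 2387/60y^2 - 5449/540y + 9548/135
  leading term x: subtract (5449/45)·f_3 from 5449/45x + 5/4y^3 - 2387/60y^2 - 5449/540y + 9548/135 → 5/4y^3 - 2387/60y^2 + 103531/108y + 614387/135
  leading term y^3: subtract (25/36y)·h_5 from 5/4y^3 - 2387/60y^2 + 103531/108y + 614387/135 → -6733/540y^2 + 117491/108y + 614387/135
  leading term y^2: subtract (-6733/972)·h_5 from -6733/540y^2 + 117491/108y + 614387/135 → 2377763/2916y + 2377763/729
  leading term y: subtract (2377763/714852)·h_6 from 2377763/2916y + 2377763/729 → 0
  remainder 0.

S(f_1,h_6): lcm = xy. S = -24/5x + 9/5y^2 + 2/5y - 16/5.
  leading term x: subtract (-24/5)·f_3 from -24/5x + 9/5y^2 + 2/5y - 16/5 → 9/5y^2 - 38y - 904/5
  leading term y^2: subtract (1)·h_5 from 9/5y^2 - 38y - 904/5 → 4/3y + 16/3
  leading term y: subtract (36/6619)·h_6 from 4/3y + 16/3 → 0
  remainder 0.

S(f_2,h_6): lcm = xy. S = -1/3x + 4y + 53/3.
  leading term x: subtract (-1/3)·f_3 from -1/3x + 4y + 53/3 → 4/3y + 16/3
  leading term y: subtract (36/6619)·h_6 from 4/3y + 16/3 → 0
  remainder 0.

S(f_3,h_6): leading monomials are coprime, so the S-polynomial reduces to 0 (Buchberger's first criterion).
S(f_4,h_6): lcm = xy. S = -15/4x + 5/4y^2 - 5/4.
  leading term x: subtract (-15/4)·f_3 from -15/4x + 5/4y^2 - 5/4 → 5/4y^2 - 30y - 140
  leading term y^2: subtract (25/36)·h_5 from 5/4y^2 - 30y - 140 → -145/54y - 290/27
  leading term y: subtract (-145/13238)·h_6 from -145/54y - 290/27 → 0
  remainder 0.

S(h_5,h_6): lcm = y^2. S = -698/27y - 2792/27.
  leading term y: subtract (-698/6619)·h_6 from -698/27y - 2792/27 → 0
  remainder 0.

Every S-polynomial of the final basis reduces to 0, so we have a Gröbner basis.
Inter-reduce: drop elements whose leading term is divisible by another's, tail-reduce, and make monic.
Reduced Gröbner basis: {x - 5, y + 4}.

Elimination: the polynomial y + 4 lies in the elimination ideal for y, so y ∈ {-4}. For each such y, the remaining basis elements (now univariate) give the rest of the solution.
  y = -4: the earlier basis element becomes x - 5 = 0, giving x = 5 — point (5, -4).
Substituting each solution back into the original system confirms all equations vanish.

{(5, -4)}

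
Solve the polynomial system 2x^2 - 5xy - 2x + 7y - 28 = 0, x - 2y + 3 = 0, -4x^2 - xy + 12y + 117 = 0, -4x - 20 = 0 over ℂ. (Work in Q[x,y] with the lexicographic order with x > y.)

{(-5, -1)}

Compute a lex Gröbner basis by Buchberger's algorithm.
f_1 = 2x^2 - 5xy - 2x + 7y - 28, LT = x^2.
f_2 = x - 2y + 3, LT = x.
f_3 = -4x^2 - xy + 12y + 117, LT = x^2.
f_4 = -4x - 20, LT = x.

S(f_1,f_2): lcm = x^2. S = -1/2xy - 4x + 7/2y - 14.
  leading term xy: subtract (-1/2y)·f_2 from -1/2xy - 4x + 7/2y - 14 → -4x - y^2 + 5y - 14
  leading term x: subtract (-4)·f_2 from -4x - y^2 + 5y - 14 → -y^2 - 3y - 2
  leading term y^2: no divisor's leading term divides it; move -y^2 to the remainder.
  leading term y: no divisor's leading term divides it; move -3y to the remainder.
  leading term 1: no divisor's leading term divides it; move -2 to the remainder.
  remainder -y^2 - 3y - 2 ≠ 0; add h_5 = -y^2 - 3y - 2 to the basis.

S(f_1,f_3): lcm = x^2. S = -11/4xy - x + 13/2y + 61/4.
  leading term xy: subtract (-11/4y)·f_2 from -11/4xy - x + 13/2y + 61/4 → -x - 11/2y^2 + 59/4y + 61/4
  leading term x: subtract (-1)·f_2 from -x - 11/2y^2 + 59/4y + 61/4 → -11/2y^2 + 51/4y + 73/4
  leading term y^2: subtract (11/2)·h_5 from -11/2y^2 + 51/4y + 73/4 → 117/4y + 117/4
  leading term y: no divisor's leading term divides it; move 117/4y to the remainder.
  leading term 1: no divisor's leading term divides it; move 117/4 to the remainder.
  remainder 117/4y + 117/4 ≠ 0; add h_6 = 117/4y + 117/4 to the basis.

The other S-polynomials (S(f_1,f_4), S(f_2,f_3), S(f_2,f_4), S(f_3,f_4), S(f_1,h_5), S(f_2,h_5), S(f_3,h_5), S(f_4,h_5), S(f_1,h_6), S(f_2,h_6), S(f_3,h_6), S(f_4,h_6), S(h_5,h_6)) all reduce to 0 modulo the current basis, so we have a Gröbner basis.
Inter-reduce: drop elements whose leading term is divisible by another's, tail-reduce, and make monic.
Reduced Gröbner basis: {x + 5, y + 1}.

Since the basis is lex-ordered, y + 1 is univariate in y. Its roots are {-1}. Back-substituting each root into the other basis elements fixes the other coordinates.
  y = -1: the earlier basis element becomes x + 5 = 0, giving x = -5 — point (-5, -1).
Substituting each solution back into the original system confirms all equations vanish.
A lex Gröbner basis triangularizes the system, enabling back-substitution.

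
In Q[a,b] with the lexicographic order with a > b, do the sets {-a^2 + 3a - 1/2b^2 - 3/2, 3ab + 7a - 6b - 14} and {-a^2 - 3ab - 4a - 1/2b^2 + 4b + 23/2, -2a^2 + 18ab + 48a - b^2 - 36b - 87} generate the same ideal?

Equality of ideals is decidable: compute both reduced Gröbner bases (unique for the ordering) and check whether they agree.
Buchberger on the first generating set:
f_1 = -a^2 + 3a - 1/2b^2 - 3/2, LT = a^2.
f_2 = 3ab + 7a - 6b - 14, LT = ab.

S(f_1,f_2): lcm = a^2b. S = -7/3a^2 - ab + 14/3a + 1/2b^3 + 3/2b.
  reduce S modulo (f_1, f_2):
  remainder 1/2b^3 + 7/6b^2 - 1/2b - 7/6 ≠ 0; add g_3 = 1/2b^3 + 7/6b^2 - 1/2b - 7/6 to the basis.

The other S-polynomials (S(f_1,g_3), S(f_2,g_3)) all reduce to 0 modulo the current basis, so we have a Gröbner basis.
Inter-reduce: drop elements whose leading term is divisible by another's, tail-reduce, and make monic.
Reduced Gröbner basis: {a^2 - 3a + 1/2b^2 + 3/2, ab + 7/3a - 2b - 14/3, b^3 + 7/3b^2 - b - 7/3}.

Buchberger on the second generating set:
h_1 = -a^2 - 3ab - 4a - 1/2b^2 + 4b + 23/2, LT = a^2.
h_2 = -2a^2 + 18ab + 48a - b^2 - 36b - 87, LT = a^2.

S(h_1,h_2): lcm = a^2. S = 12ab + 28a - 22b - 55.
  reduce S modulo (h_1, h_2):
  remainder 12ab + 28a - 22b - 55 ≠ 0; add k_3 = 12ab + 28a - 22b - 55 to the basis.

S(h_1,k_3): lcm = a^2b. S = -7/3a^2 + 3ab^2 + 35/6ab + 55/12a + 1/2b^3 - 4b^2 - 23/2b.
  reduce S modulo (h_1, h_2, k_3):
  remainder 11/36a + 1/2b^3 + 8/3b^2 + 65/18b - 7/72 ≠ 0; add k_4 = 11/36a + 1/2b^3 + 8/3b^2 + 65/18b - 7/72 to the basis.

S(k_3,k_4): lcm = ab. S = 7/3a - 18/11b^4 - 96/11b^3 - 130/11b^2 - 50/33b - 55/12.
  reduce S modulo (h_1, h_2, k_3, k_4):
  remainder -18/11b^4 - 138/11b^3 - 354/11b^2 - 320/11b - 169/44 ≠ 0; add k_5 = -18/11b^4 - 138/11b^3 - 354/11b^2 - 320/11b - 169/44 to the basis.

The other S-polynomials (S(h_2,k_3), S(h_1,k_4), S(h_2,k_4), S(h_1,k_5), S(h_2,k_5), S(k_3,k_5), S(k_4,k_5)) all reduce to 0 modulo the current basis, so we have a Gröbner basis.
Inter-reduce: drop elements whose leading term is divisible by another's, tail-reduce, and make monic.
Reduced Gröbner basis: {a + 18/11b^3 + 96/11b^2 + 130/11b - 7/22, b^4 + 23/3b^3 + 59/3b^2 + 160/9b + 169/72}.

Since the reduced bases disagree, the two ideals are not the same.
The choice of monomial ordering does not affect the verdict — as long as both bases are computed under the same ordering, their equality decides ideal equality.

No, the ideals differ.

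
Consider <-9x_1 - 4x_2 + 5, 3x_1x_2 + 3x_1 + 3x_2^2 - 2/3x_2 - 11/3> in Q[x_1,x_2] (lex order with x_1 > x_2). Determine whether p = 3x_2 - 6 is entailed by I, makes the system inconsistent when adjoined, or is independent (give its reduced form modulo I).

Adjoining 3x_2 - 6 makes the ideal the whole ring: the system is inconsistent.

First compute the reduced Gröbner basis of I by Buchberger's algorithm.
f_1 = -9x_1 - 4x_2 + 5, LT = x_1.
f_2 = 3x_1x_2 + 3x_1 + 3x_2^2 - 2/3x_2 - 11/3, LT = x_1x_2.

S(f_1,f_2): lcm = x_1x_2. S = -x_1 - 5/9x_2^2 - 1/3x_2 + 11/9.
  leading term x_1: subtract (1/9)·f_1 from -x_1 - 5/9x_2^2 - 1/3x_2 + 11/9 → -5/9x_2^2 + 1/9x_2 + 2/3
  leading term x_2^2: no divisor's leading term divides it; move -5/9x_2^2 to the remainder.
  leading term x_2: no divisor's leading term divides it; move 1/9x_2 to the remainder.
  leading term 1: no divisor's leading term divides it; move 2/3 to the remainder.
  remainder -5/9x_2^2 + 1/9x_2 + 2/3 ≠ 0; add h_3 = -5/9x_2^2 + 1/9x_2 + 2/3 to the basis.

The other S-polynomials (S(f_1,h_3), S(f_2,h_3)) all reduce to 0 modulo the current basis, so we have a Gröbner basis.
Inter-reduce: drop elements whose leading term is divisible by another's, tail-reduce, and make monic.
Reduced Gröbner basis: {x_1 + 4/9x_2 - 5/9, x_2^2 - 1/5x_2 - 6/5}.
Label its elements g_1 = x_1 + 4/9x_2 - 5/9, g_2 = x_2^2 - 1/5x_2 - 6/5.

Reduce p = 3x_2 - 6 modulo G:
  leading term x_2: no divisor's leading term divides it; move 3x_2 to the remainder.
  leading term 1: no divisor's leading term divides it; move -6 to the remainder.
  normal form = 3x_2 - 6.
The normal form is nonzero, so p ∉ I. Since p minus its normal form lies in I, I + (p) = I + (r) where r = 3x_2 - 6; decide whether this ideal is the whole ring.
Run Buchberger on G together with r (pairs among the g_i already reduce to 0 since G is a Gröbner basis):
g_1 = x_1 + 4/9x_2 - 5/9, LT = x_1.
g_2 = x_2^2 - 1/5x_2 - 6/5, LT = x_2^2.
r = 3x_2 - 6, LT = x_2.

S(g_2,r): lcm = x_2^2. S = 9/5x_2 - 6/5.
  leading term x_2: subtract (3/5)·r from 9/5x_2 - 6/5 → 12/5
  leading term 1: no divisor's leading term divides it; move 12/5 to the remainder.
  remainder 12/5 ≠ 0; add m_4 = 12/5 to the basis.

The other S-polynomials (S(g_1,g_2), S(g_1,r), S(g_1,m_4), S(g_2,m_4), S(r,m_4)) all reduce to 0 modulo the current basis, so we have a Gröbner basis.
Inter-reduce: drop elements whose leading term is divisible by another's, tail-reduce, and make monic.
Reduced Gröbner basis: {1}.
The reduced Gröbner basis of I + (p) is {1}: the ideal is the whole ring, so the enlarged system has no common solution — adjoining p is inconsistent.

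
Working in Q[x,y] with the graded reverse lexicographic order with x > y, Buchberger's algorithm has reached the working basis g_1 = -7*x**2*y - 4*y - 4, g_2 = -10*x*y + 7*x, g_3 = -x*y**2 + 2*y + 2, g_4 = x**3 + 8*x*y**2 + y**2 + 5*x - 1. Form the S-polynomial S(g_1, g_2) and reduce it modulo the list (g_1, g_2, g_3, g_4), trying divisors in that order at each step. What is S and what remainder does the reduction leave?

lcm(LM(g_1), LM(g_2)) = x**2*y.
S = (lcm/LT(g_1))·g_1 − (lcm/LT(g_2))·g_2 = 7/10*x**2 + 4/7*y + 4/7.
Reduce S modulo (g_1, g_2, g_3, g_4) in that order:
  leading term x**2: no divisor's leading term divides it; move 7/10*x**2 to the remainder.
  leading term y: no divisor's leading term divides it; move 4/7*y to the remainder.
  leading term 1: no divisor's leading term divides it; move 4/7 to the remainder.
The remainder 7/10*x**2 + 4/7*y + 4/7 is nonzero, so it would be added as the next basis element.

S(g_1, g_2) = 7/10*x**2 + 4/7*y + 4/7; remainder on division = 7/10*x**2 + 4/7*y + 4/7.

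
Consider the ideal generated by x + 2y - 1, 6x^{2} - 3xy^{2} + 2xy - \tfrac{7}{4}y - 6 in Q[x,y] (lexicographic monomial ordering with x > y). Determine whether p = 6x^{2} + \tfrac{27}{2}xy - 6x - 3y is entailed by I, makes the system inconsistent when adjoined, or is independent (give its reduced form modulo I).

First compute the reduced Gröbner basis of I by Buchberger's algorithm.
f_1 = x + 2y - 1, LT = x.
f_2 = 6x^{2} - 3xy^{2} + 2xy - \tfrac{7}{4}y - 6, LT = x^{2}.

S(f_1,f_2): lcm = x^{2}. S = \tfrac{1}{2}xy^{2} + \tfrac{5}{3}xy - x + \tfrac{7}{24}y + 1.
  reduce S modulo (f_1, f_2):
  remainder -y^{3} - \tfrac{17}{6}y^{2} + \tfrac{95}{24}y ≠ 0; add h_3 = -y^{3} - \tfrac{17}{6}y^{2} + \tfrac{95}{24}y to the basis.

The other S-polynomials (S(f_1,h_3), S(f_2,h_3)) all reduce to 0 modulo the current basis, so we have a Gröbner basis.
Inter-reduce: drop elements whose leading term is divisible by another's, tail-reduce, and make monic.
Reduced Gröbner basis: {x + 2y - 1, y^{3} + \tfrac{17}{6}y^{2} - \tfrac{95}{24}y}.
Label its elements g_1 = x + 2y - 1, g_2 = y^{3} + \tfrac{17}{6}y^{2} - \tfrac{95}{24}y.

Reduce p = 6x^{2} + \tfrac{27}{2}xy - 6x - 3y modulo G:
  leading term x^{2}: subtract (6x)·g_1 from 6x^{2} + \tfrac{27}{2}xy - 6x - 3y → \tfrac{3}{2}xy - 3y
  leading term xy: subtract (\tfrac{3}{2}y)·g_1 from \tfrac{3}{2}xy - 3y → -3y^{2} - \tfrac{3}{2}y
  leading term y^{2}: no divisor's leading term divides it; move -3y^{2} to the remainder.
  leading term y: no divisor's leading term divides it; move -\tfrac{3}{2}y to the remainder.
  normal form = -3y^{2} - \tfrac{3}{2}y.
The normal form is nonzero, so p ∉ I. Since p minus its normal form lies in I, I + (p) = I + (r) where r = -3y^{2} - \tfrac{3}{2}y; decide whether this ideal is the whole ring.
Run Buchberger on G together with r (pairs among the g_i already reduce to 0 since G is a Gröbner basis):
g_1 = x + 2y - 1, LT = x.
g_2 = y^{3} + \tfrac{17}{6}y^{2} - \tfrac{95}{24}y, LT = y^{3}.
r = -3y^{2} - \tfrac{3}{2}y, LT = y^{2}.

S(g_2,r): lcm = y^{3}. S = \tfrac{7}{3}y^{2} - \tfrac{95}{24}y.
  reduce S modulo (g_1, g_2, r):
  remainder -\tfrac{41}{8}y ≠ 0; add m_4 = -\tfrac{41}{8}y to the basis.

The other S-polynomials (S(g_1,g_2), S(g_1,r), S(g_1,m_4), S(g_2,m_4), S(r,m_4)) all reduce to 0 modulo the current basis, so we have a Gröbner basis.
Inter-reduce: drop elements whose leading term is divisible by another's, tail-reduce, and make monic.
Reduced Gröbner basis: {x - 1, y}.
The reduced Gröbner basis of I + (p) is {x - 1, y} ≠ {1}, a proper ideal, so the enlarged system stays consistent: p is independent of I, with normal form -3y^{2} - \tfrac{3}{2}y.

The remainder on division by a Gröbner basis is unique — it is the normal form.

6x^{2} + \tfrac{27}{2}xy - 6x - 3y is independent of I; its normal form modulo I is -3y^{2} - \tfrac{3}{2}y.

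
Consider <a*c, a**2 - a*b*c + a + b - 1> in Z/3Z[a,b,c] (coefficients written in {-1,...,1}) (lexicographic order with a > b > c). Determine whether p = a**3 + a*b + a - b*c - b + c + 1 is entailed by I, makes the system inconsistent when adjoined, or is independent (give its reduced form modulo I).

First compute the reduced Gröbner basis of I by Buchberger's algorithm.
f_1 = a*c, LT = a*c.
f_2 = a**2 - a*b*c + a + b - 1, LT = a**2.

S(f_1,f_2): lcm = a**2*c. S = a*b*c**2 - a*c - b*c + c.
  leading term a*b*c**2: subtract (b*c)·f_1 from a*b*c**2 - a*c - b*c + c → -a*c - b*c + c
  leading term a*c: subtract (-1)·f_1 from -a*c - b*c + c → -b*c + c
  leading term b*c: no divisor's leading term divides it; move -b*c to the remainder.
  leading term c: no divisor's leading term divides it; move c to the remainder.
  remainder -b*c + c ≠ 0; add h_3 = -b*c + c to the basis.

S(f_1,h_3): lcm = a*b*c. S = a*c.
  leading term a*c: subtract (1)·f_1 from a*c → 0
  remainder 0.

S(f_2,h_3): leading monomials are coprime, so the S-polynomial reduces to 0 (Buchberger's first criterion).
Every S-polynomial of the final basis reduces to 0, so we have a Gröbner basis.
Inter-reduce: drop elements whose leading term is divisible by another's, tail-reduce, and make monic.
Reduced Gröbner basis: {a**2 + a + b - 1, a*c, b*c - c}.
Label its elements g_1 = a**2 + a + b - 1, g_2 = a*c, g_3 = b*c - c.

Reduce p = a**3 + a*b + a - b*c - b + c + 1 modulo G:
  leading term a**3: subtract (a)·g_1 from a**3 + a*b + a - b*c - b + c + 1 → -a**2 - a - b*c - b + c + 1
  leading term a**2: subtract (-1)·g_1 from -a**2 - a - b*c - b + c + 1 → -b*c + c
  leading term b*c: subtract (-1)·g_3 from -b*c + c → 0
  normal form = 0.
Since the normal form is 0, p ∈ I.

a**3 + a*b + a - b*c - b + c + 1 lies in I (it reduces to 0).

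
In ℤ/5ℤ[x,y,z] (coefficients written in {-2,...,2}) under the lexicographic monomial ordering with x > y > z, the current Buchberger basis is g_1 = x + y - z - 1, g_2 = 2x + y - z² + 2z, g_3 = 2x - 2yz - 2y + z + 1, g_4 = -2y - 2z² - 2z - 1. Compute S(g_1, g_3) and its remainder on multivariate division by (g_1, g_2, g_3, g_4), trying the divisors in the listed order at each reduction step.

S(g_1, g_3) = yz + 2y + z + 1; remainder on division = -z³ + 2z² + z.

lcm(LM(g_1), LM(g_3)) = x.
S = (lcm/LT(g_1))·g_1 − (lcm/LT(g_3))·g_3 = yz + 2y + z + 1.
Reduce S modulo (g_1, g_2, g_3, g_4) in that order:
  leading term yz: subtract (2z)·g_4 from yz + 2y + z + 1 → 2y - z³ - z² - 2z + 1
  leading term y: subtract (-1)·g_4 from 2y - z³ - z² - 2z + 1 → -z³ + 2z² + z
  leading term z³: no divisor's leading term divides it; move -z³ to the remainder.
  leading term z²: no divisor's leading term divides it; move 2z² to the remainder.
  leading term z: no divisor's leading term divides it; move z to the remainder.
The remainder -z³ + 2z² + z is nonzero, so it would be added as the next basis element.
An S-polynomial is built so that the two leading terms cancel; whether anything survives reduction is exactly the Gröbner-basis criterion.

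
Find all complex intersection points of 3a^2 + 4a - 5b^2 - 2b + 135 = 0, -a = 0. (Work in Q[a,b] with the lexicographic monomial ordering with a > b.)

Compute a lex Gröbner basis by Buchberger's algorithm.
f_1 = 3a^2 + 4a - 5b^2 - 2b + 135, LT = a^2.
f_2 = -a, LT = a.

S(f_1,f_2): lcm = a^2. S = 4/3a - 5/3b^2 - 2/3b + 45.
  leading term a: subtract (-4/3)·f_2 from 4/3a - 5/3b^2 - 2/3b + 45 → -5/3b^2 - 2/3b + 45
  leading term b^2: no divisor's leading term divides it; move -5/3b^2 to the remainder.
  leading term b: no divisor's leading term divides it; move -2/3b to the remainder.
  leading term 1: no divisor's leading term divides it; move 45 to the remainder.
  remainder -5/3b^2 - 2/3b + 45 ≠ 0; add h_3 = -5/3b^2 - 2/3b + 45 to the basis.

S(f_1,h_3): leading monomials are coprime, so the S-polynomial reduces to 0 (Buchberger's first criterion).
S(f_2,h_3): leading monomials are coprime, so the S-polynomial reduces to 0 (Buchberger's first criterion).
Every S-polynomial of the final basis reduces to 0, so we have a Gröbner basis.
Inter-reduce: drop elements whose leading term is divisible by another's, tail-reduce, and make monic.
Reduced Gröbner basis: {a, b^2 + 2/5b - 27}.

Since the basis is lex-ordered, b^2 + 2/5b - 27 is univariate in b. Its roots are {-27/5, 5}. Back-substituting each root into the other basis elements fixes the other coordinates.
  b = -27/5: the earlier basis element becomes a = 0, giving a = 0 — point (0, -27/5).
  b = 5: the earlier basis element becomes a = 0, giving a = 0 — point (0, 5).
Substituting each solution back into the original system confirms all equations vanish.
This is the nonlinear analogue of row-reducing a linear system.

{(0, -27/5), (0, 5)}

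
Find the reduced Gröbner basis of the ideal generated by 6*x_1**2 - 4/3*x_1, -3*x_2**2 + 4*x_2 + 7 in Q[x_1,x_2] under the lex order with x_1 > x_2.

f_1 = 6*x_1**2 - 4/3*x_1, LT = x_1**2.
f_2 = -3*x_2**2 + 4*x_2 + 7, LT = x_2**2.

The S-polynomials (S(f_1,f_2)) all reduce to 0 modulo the current basis, so we have a Gröbner basis.

G = {x_1**2 - 2/9*x_1, x_2**2 - 4/3*x_2 - 7/3}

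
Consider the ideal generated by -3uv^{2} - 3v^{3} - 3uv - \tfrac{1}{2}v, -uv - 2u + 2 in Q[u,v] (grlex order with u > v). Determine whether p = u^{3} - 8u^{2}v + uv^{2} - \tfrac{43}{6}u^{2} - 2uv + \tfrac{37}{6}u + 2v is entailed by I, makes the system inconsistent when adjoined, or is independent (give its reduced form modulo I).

First compute the reduced Gröbner basis of I by Buchberger's algorithm.
f_1 = -3uv^{2} - 3v^{3} - 3uv - \tfrac{1}{2}v, LT = uv^{2}.
f_2 = -uv - 2u + 2, LT = uv.

S(f_1,f_2): lcm = uv^{2}. S = v^{3} - uv + \tfrac{13}{6}v.
  leading term v^{3}: no divisor's leading term divides it; move v^{3} to the remainder.
  leading term uv: subtract (1)·f_2 from -uv + \tfrac{13}{6}v → 2u + \tfrac{13}{6}v - 2
  leading term u: no divisor's leading term divides it; move 2u to the remainder.
  leading term v: no divisor's leading term divides it; move \tfrac{13}{6}v to the remainder.
  leading term 1: no divisor's leading term divides it; move -2 to the remainder.
  remainder v^{3} + 2u + \tfrac{13}{6}v - 2 ≠ 0; add h_3 = v^{3} + 2u + \tfrac{13}{6}v - 2 to the basis.

S(f_1,h_3): lcm = uv^{3}. S = v^{4} + uv^{2} - 2u^{2} - \tfrac{13}{6}uv + \tfrac{1}{6}v^{2} + 2u.
  leading term v^{4}: subtract (v)·h_3 from v^{4} + uv^{2} - 2u^{2} - \tfrac{13}{6}uv + \tfrac{1}{6}v^{2} + 2u → uv^{2} - 2u^{2} - \tfrac{25}{6}uv - 2v^{2} + 2u + 2v
  leading term uv^{2}: subtract (-\tfrac{1}{3})·f_1 from uv^{2} - 2u^{2} - \tfrac{25}{6}uv - 2v^{2} + 2u + 2v → -v^{3} - 2u^{2} - \tfrac{31}{6}uv - 2v^{2} + 2u + \tfrac{11}{6}v
  leading term v^{3}: subtract (-1)·h_3 from -v^{3} - 2u^{2} - \tfrac{31}{6}uv - 2v^{2} + 2u + \tfrac{11}{6}v → -2u^{2} - \tfrac{31}{6}uv - 2v^{2} + 4u + 4v - 2
  leading term u^{2}: no divisor's leading term divides it; move -2u^{2} to the remainder.
  leading term uv: subtract (\tfrac{31}{6})·f_2 from -\tfrac{31}{6}uv - 2v^{2} + 4u + 4v - 2 → -2v^{2} + \tfrac{43}{3}u + 4v - \tfrac{37}{3}
  leading term v^{2}: no divisor's leading term divides it; move -2v^{2} to the remainder.
  leading term u: no divisor's leading term divides it; move \tfrac{43}{3}u to the remainder.
  leading term v: no divisor's leading term divides it; move 4v to the remainder.
  leading term 1: no divisor's leading term divides it; move -\tfrac{37}{3} to the remainder.
  remainder -2u^{2} - 2v^{2} + \tfrac{43}{3}u + 4v - \tfrac{37}{3} ≠ 0; add h_4 = -2u^{2} - 2v^{2} + \tfrac{43}{3}u + 4v - \tfrac{37}{3} to the basis.

The other S-polynomials (S(f_2,h_3), S(f_1,h_4), S(f_2,h_4), S(h_3,h_4)) all reduce to 0 modulo the current basis, so we have a Gröbner basis.
Inter-reduce: drop elements whose leading term is divisible by another's, tail-reduce, and make monic.
Reduced Gröbner basis: {v^{3} + 2u + \tfrac{13}{6}v - 2, u^{2} + v^{2} - \tfrac{43}{6}u - 2v + \tfrac{37}{6}, uv + 2u - 2}.
Label its elements g_1 = v^{3} + 2u + \tfrac{13}{6}v - 2, g_2 = u^{2} + v^{2} - \tfrac{43}{6}u - 2v + \tfrac{37}{6}, g_3 = uv + 2u - 2.

Reduce p = u^{3} - 8u^{2}v + uv^{2} - \tfrac{43}{6}u^{2} - 2uv + \tfrac{37}{6}u + 2v modulo G:
  leading term u^{3}: subtract (u)·g_2 from u^{3} - 8u^{2}v + uv^{2} - \tfrac{43}{6}u^{2} - 2uv + \tfrac{37}{6}u + 2v → -8u^{2}v + 2v
  leading term u^{2}v: subtract (-8v)·g_2 from -8u^{2}v + 2v → 8v^{3} - \tfrac{172}{3}uv - 16v^{2} + \tfrac{154}{3}v
  leading term v^{3}: subtract (8)·g_1 from 8v^{3} - \tfrac{172}{3}uv - 16v^{2} + \tfrac{154}{3}v → -\tfrac{172}{3}uv - 16v^{2} - 16u + 34v + 16
  leading term uv: subtract (-\tfrac{172}{3})·g_3 from -\tfrac{172}{3}uv - 16v^{2} - 16u + 34v + 16 → -16v^{2} + \tfrac{296}{3}u + 34v - \tfrac{296}{3}
  leading term v^{2}: no divisor's leading term divides it; move -16v^{2} to the remainder.
  leading term u: no divisor's leading term divides it; move \tfrac{296}{3}u to the remainder.
  leading term v: no divisor's leading term divides it; move 34v to the remainder.
  leading term 1: no divisor's leading term divides it; move -\tfrac{296}{3} to the remainder.
  normal form = -16v^{2} + \tfrac{296}{3}u + 34v - \tfrac{296}{3}.
The normal form is nonzero, so p ∉ I. Since p minus its normal form lies in I, I + (p) = I + (r) where r = -16v^{2} + \tfrac{296}{3}u + 34v - \tfrac{296}{3}; decide whether this ideal is the whole ring.
Run Buchberger on G together with r (pairs among the g_i already reduce to 0 since G is a Gröbner basis):
g_1 = v^{3} + 2u + \tfrac{13}{6}v - 2, LT = v^{3}.
g_2 = u^{2} + v^{2} - \tfrac{43}{6}u - 2v + \tfrac{37}{6}, LT = u^{2}.
g_3 = uv + 2u - 2, LT = uv.
r = -16v^{2} + \tfrac{296}{3}u + 34v - \tfrac{296}{3}, LT = v^{2}.

S(g_1,r): lcm = v^{3}. S = \tfrac{37}{6}uv + \tfrac{17}{8}v^{2} + 2u - 4v - 2.
  leading term uv: subtract (\tfrac{37}{6})·g_3 from \tfrac{37}{6}uv + \tfrac{17}{8}v^{2} + 2u - 4v - 2 → \tfrac{17}{8}v^{2} - \tfrac{31}{3}u - 4v + \tfrac{31}{3}
  leading term v^{2}: subtract (-\tfrac{17}{128})·r from \tfrac{17}{8}v^{2} - \tfrac{31}{3}u - 4v + \tfrac{31}{3} → \tfrac{133}{48}u + \tfrac{33}{64}v - \tfrac{133}{48}
  leading term u: no divisor's leading term divides it; move \tfrac{133}{48}u to the remainder.
  leading term v: no divisor's leading term divides it; move \tfrac{33}{64}v to the remainder.
  leading term 1: no divisor's leading term divides it; move -\tfrac{133}{48} to the remainder.
  remainder \tfrac{133}{48}u + \tfrac{33}{64}v - \tfrac{133}{48} ≠ 0; add m_5 = \tfrac{133}{48}u + \tfrac{33}{64}v - \tfrac{133}{48} to the basis.

S(g_3,r): lcm = uv^{2}. S = \tfrac{37}{6}u^{2} + \tfrac{33}{8}uv - \tfrac{37}{6}u - 2v.
  leading term u^{2}: subtract (\tfrac{37}{6})·g_2 from \tfrac{37}{6}u^{2} + \tfrac{33}{8}uv - \tfrac{37}{6}u - 2v → \tfrac{33}{8}uv - \tfrac{37}{6}v^{2} + \tfrac{1369}{36}u + \tfrac{31}{3}v - \tfrac{1369}{36}
  leading term uv: subtract (\tfrac{33}{8})·g_3 from \tfrac{33}{8}uv - \tfrac{37}{6}v^{2} + \tfrac{1369}{36}u + \tfrac{31}{3}v - \tfrac{1369}{36} → -\tfrac{37}{6}v^{2} + \tfrac{268}{9}u + \tfrac{31}{3}v - \tfrac{268}{9}
  leading term v^{2}: subtract (\tfrac{37}{96})·r from -\tfrac{37}{6}v^{2} + \tfrac{268}{9}u + \tfrac{31}{3}v - \tfrac{268}{9} → -\tfrac{33}{4}u - \tfrac{133}{48}v + \tfrac{33}{4}
  leading term u: subtract (-\tfrac{396}{133})·m_5 from -\tfrac{33}{4}u - \tfrac{133}{48}v + \tfrac{33}{4} → -\tfrac{493}{399}v
  leading term v: no divisor's leading term divides it; move -\tfrac{493}{399}v to the remainder.
  remainder -\tfrac{493}{399}v ≠ 0; add m_6 = -\tfrac{493}{399}v to the basis.

The other S-polynomials (S(g_1,g_2), S(g_1,g_3), S(g_2,g_3), S(g_2,r), S(g_1,m_5), S(g_2,m_5), S(g_3,m_5), S(r,m_5), S(g_1,m_6), S(g_2,m_6), S(g_3,m_6), S(r,m_6), S(m_5,m_6)) all reduce to 0 modulo the current basis, so we have a Gröbner basis.
Inter-reduce: drop elements whose leading term is divisible by another's, tail-reduce, and make monic.
Reduced Gröbner basis: {u - 1, v}.
The reduced Gröbner basis of I + (p) is {u - 1, v} ≠ {1}, a proper ideal, so the enlarged system stays consistent: p is independent of I, with normal form -16v^{2} + \tfrac{296}{3}u + 34v - \tfrac{296}{3}.

Ideal membership is decidable via reduction modulo a Gröbner basis.

u^{3} - 8u^{2}v + uv^{2} - \tfrac{43}{6}u^{2} - 2uv + \tfrac{37}{6}u + 2v is independent of I; its normal form modulo I is -16v^{2} + \tfrac{296}{3}u + 34v - \tfrac{296}{3}.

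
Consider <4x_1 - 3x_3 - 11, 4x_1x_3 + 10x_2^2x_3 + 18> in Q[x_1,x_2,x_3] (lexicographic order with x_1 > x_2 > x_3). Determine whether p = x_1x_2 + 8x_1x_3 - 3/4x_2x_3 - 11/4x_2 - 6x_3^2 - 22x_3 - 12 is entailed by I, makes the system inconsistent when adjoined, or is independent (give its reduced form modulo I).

Adjoining x_1x_2 + 8x_1x_3 - 3/4x_2x_3 - 11/4x_2 - 6x_3^2 - 22x_3 - 12 makes the ideal the whole ring: the system is inconsistent.

First compute the reduced Gröbner basis of I by Buchberger's algorithm.
f_1 = 4x_1 - 3x_3 - 11, LT = x_1.
f_2 = 4x_1x_3 + 10x_2^2x_3 + 18, LT = x_1x_3.

S(f_1,f_2): lcm = x_1x_3. S = -5/2x_2^2x_3 - 3/4x_3^2 - 11/4x_3 - 9/2.
  leading term x_2^2x_3: no divisor's leading term divides it; move -5/2x_2^2x_3 to the remainder.
  leading term x_3^2: no divisor's leading term divides it; move -3/4x_3^2 to the remainder.
  leading term x_3: no divisor's leading term divides it; move -11/4x_3 to the remainder.
  leading term 1: no divisor's leading term divides it; move -9/2 to the remainder.
  remainder -5/2x_2^2x_3 - 3/4x_3^2 - 11/4x_3 - 9/2 ≠ 0; add h_3 = -5/2x_2^2x_3 - 3/4x_3^2 - 11/4x_3 - 9/2 to the basis.

The other S-polynomials (S(f_1,h_3), S(f_2,h_3)) all reduce to 0 modulo the current basis, so we have a Gröbner basis.
Inter-reduce: drop elements whose leading term is divisible by another's, tail-reduce, and make monic.
Reduced Gröbner basis: {x_1 - 3/4x_3 - 11/4, x_2^2x_3 + 3/10x_3^2 + 11/10x_3 + 9/5}.
Label its elements g_1 = x_1 - 3/4x_3 - 11/4, g_2 = x_2^2x_3 + 3/10x_3^2 + 11/10x_3 + 9/5.

Reduce p = x_1x_2 + 8x_1x_3 - 3/4x_2x_3 - 11/4x_2 - 6x_3^2 - 22x_3 - 12 modulo G:
  leading term x_1x_2: subtract (x_2)·g_1 from x_1x_2 + 8x_1x_3 - 3/4x_2x_3 - 11/4x_2 - 6x_3^2 - 22x_3 - 12 → 8x_1x_3 - 6x_3^2 - 22x_3 - 12
  leading term x_1x_3: subtract (8x_3)·g_1 from 8x_1x_3 - 6x_3^2 - 22x_3 - 12 → -12
  leading term 1: no divisor's leading term divides it; move -12 to the remainder.
  normal form = -12.
The normal form is nonzero, so p ∉ I. Since p minus its normal form lies in I, I + (p) = I + (r) where r = -12; decide whether this ideal is the whole ring.
Here r = -12 is a nonzero constant, hence a unit: 1 ∈ I + (p), the Gröbner basis of I + (p) is {1}, and the enlarged system has no common solution — adjoining p is inconsistent.

The remainder on division by a Gröbner basis is unique — it is the normal form.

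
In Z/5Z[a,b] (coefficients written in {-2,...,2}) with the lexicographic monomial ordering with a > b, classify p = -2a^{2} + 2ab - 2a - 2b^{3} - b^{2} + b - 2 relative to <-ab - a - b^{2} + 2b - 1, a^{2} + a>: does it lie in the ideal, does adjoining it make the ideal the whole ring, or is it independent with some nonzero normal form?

First compute the reduced Gröbner basis of I by Buchberger's algorithm.
f_1 = -ab - a - b^{2} + 2b - 1, LT = ab.
f_2 = a^{2} + a, LT = a^{2}.

S(f_1,f_2): lcm = a^{2}b. S = a^{2} + ab^{2} + 2ab + a.
  leading term a^{2}: subtract (1)·f_2 from a^{2} + ab^{2} + 2ab + a → ab^{2} + 2ab
  leading term ab^{2}: subtract (-b)·f_1 from ab^{2} + 2ab → ab - b^{3} + 2b^{2} - b
  leading term ab: subtract (-1)·f_1 from ab - b^{3} + 2b^{2} - b → -a - b^{3} + b^{2} + b - 1
  leading term a: no divisor's leading term divides it; move -a to the remainder.
  leading term b^{3}: no divisor's leading term divides it; move -b^{3} to the remainder.
  leading term b^{2}: no divisor's leading term divides it; move b^{2} to the remainder.
  leading term b: no divisor's leading term divides it; move b to the remainder.
  leading term 1: no divisor's leading term divides it; move -1 to the remainder.
  remainder -a - b^{3} + b^{2} + b - 1 ≠ 0; add h_3 = -a - b^{3} + b^{2} + b - 1 to the basis.

S(f_1,h_3): lcm = ab. S = a - b^{4} + b^{3} + 2b^{2} + 2b + 1.
  leading term a: subtract (-1)·h_3 from a - b^{4} + b^{3} + 2b^{2} + 2b + 1 → -b^{4} - 2b^{2} - 2b
  leading term b^{4}: no divisor's leading term divides it; move -b^{4} to the remainder.
  leading term b^{2}: no divisor's leading term divides it; move -2b^{2} to the remainder.
  leading term b: no divisor's leading term divides it; move -2b to the remainder.
  remainder -b^{4} - 2b^{2} - 2b ≠ 0; add h_4 = -b^{4} - 2b^{2} - 2b to the basis.

The other S-polynomials (S(f_2,h_3), S(f_1,h_4), S(f_2,h_4), S(h_3,h_4)) all reduce to 0 modulo the current basis, so we have a Gröbner basis.
Inter-reduce: drop elements whose leading term is divisible by another's, tail-reduce, and make monic.
Reduced Gröbner basis: {a + b^{3} - b^{2} - b + 1, b^{4} + 2b^{2} + 2b}.
Label its elements g_1 = a + b^{3} - b^{2} - b + 1, g_2 = b^{4} + 2b^{2} + 2b.

Reduce p = -2a^{2} + 2ab - 2a - 2b^{3} - b^{2} + b - 2 modulo G:
  leading term a^{2}: subtract (-2a)·g_1 from -2a^{2} + 2ab - 2a - 2b^{3} - b^{2} + b - 2 → 2ab^{3} - 2ab^{2} - 2b^{3} - b^{2} + b - 2
  leading term ab^{3}: subtract (2b^{3})·g_1 from 2ab^{3} - 2ab^{2} - 2b^{3} - b^{2} + b - 2 → -2ab^{2} - 2b^{6} + 2b^{5} + 2b^{4} + b^{3} - b^{2} + b - 2
  leading term ab^{2}: subtract (-2b^{2})·g_1 from -2ab^{2} - 2b^{6} + 2b^{5} + 2b^{4} + b^{3} - b^{2} + b - 2 → -2b^{6} - b^{5} - b^{3} + b^{2} + b - 2
  leading term b^{6}: subtract (-2b^{2})·g_2 from -2b^{6} - b^{5} - b^{3} + b^{2} + b - 2 → -b^{5} - b^{4} - 2b^{3} + b^{2} + b - 2
  leading term b^{5}: subtract (-b)·g_2 from -b^{5} - b^{4} - 2b^{3} + b^{2} + b - 2 → -b^{4} - 2b^{2} + b - 2
  leading term b^{4}: subtract (-1)·g_2 from -b^{4} - 2b^{2} + b - 2 → -2b - 2
  leading term b: no divisor's leading term divides it; move -2b to the remainder.
  leading term 1: no divisor's leading term divides it; move -2 to the remainder.
  normal form = -2b - 2.
The normal form is nonzero, so p ∉ I. Since p minus its normal form lies in I, I + (p) = I + (r) where r = -2b - 2; decide whether this ideal is the whole ring.
Run Buchberger on G together with r (pairs among the g_i already reduce to 0 since G is a Gröbner basis):
g_1 = a + b^{3} - b^{2} - b + 1, LT = a.
g_2 = b^{4} + 2b^{2} + 2b, LT = b^{4}.
r = -2b - 2, LT = b.

S(g_2,r): lcm = b^{4}. S = -b^{3} + 2b^{2} + 2b.
  leading term b^{3}: subtract (-2b^{2})·r from -b^{3} + 2b^{2} + 2b → -2b^{2} + 2b
  leading term b^{2}: subtract (b)·r from -2b^{2} + 2b → -b
  leading term b: subtract (-2)·r from -b → 1
  leading term 1: no divisor's leading term divides it; move 1 to the remainder.
  remainder 1 ≠ 0; add m_4 = 1 to the basis.

The other S-polynomials (S(g_1,g_2), S(g_1,r), S(g_1,m_4), S(g_2,m_4), S(r,m_4)) all reduce to 0 modulo the current basis, so we have a Gröbner basis.
Inter-reduce: drop elements whose leading term is divisible by another's, tail-reduce, and make monic.
Reduced Gröbner basis: {1}.
The reduced Gröbner basis of I + (p) is {1}: the ideal is the whole ring, so the enlarged system has no common solution — adjoining p is inconsistent.

Adjoining -2a^{2} + 2ab - 2a - 2b^{3} - b^{2} + b - 2 makes the ideal the whole ring: the system is inconsistent.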